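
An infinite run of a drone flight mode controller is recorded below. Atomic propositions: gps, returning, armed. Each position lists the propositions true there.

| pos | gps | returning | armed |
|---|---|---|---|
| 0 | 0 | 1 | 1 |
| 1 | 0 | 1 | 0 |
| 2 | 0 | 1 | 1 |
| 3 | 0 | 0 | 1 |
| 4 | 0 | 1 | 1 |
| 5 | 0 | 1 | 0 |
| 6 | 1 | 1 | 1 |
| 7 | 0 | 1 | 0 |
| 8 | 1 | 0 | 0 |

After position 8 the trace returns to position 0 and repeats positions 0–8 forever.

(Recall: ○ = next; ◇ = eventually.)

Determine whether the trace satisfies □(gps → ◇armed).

gps → ◇armed holds at every position 0..8, and those are all positions ever visited, so □(gps → ◇armed) holds.
Positions where gps holds: 6, 8.
Check ◇armed at each: 6→ok, 8→ok.

Holds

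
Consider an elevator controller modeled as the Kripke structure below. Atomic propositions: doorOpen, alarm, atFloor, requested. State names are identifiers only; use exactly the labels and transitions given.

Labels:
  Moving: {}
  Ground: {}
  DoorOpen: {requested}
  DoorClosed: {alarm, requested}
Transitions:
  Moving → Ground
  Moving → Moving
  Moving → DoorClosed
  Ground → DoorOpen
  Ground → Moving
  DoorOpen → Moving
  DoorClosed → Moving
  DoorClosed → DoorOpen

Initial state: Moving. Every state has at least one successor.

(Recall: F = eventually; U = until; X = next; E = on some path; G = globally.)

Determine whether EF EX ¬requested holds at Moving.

States satisfying EX ¬requested: {Moving, Ground, DoorOpen, DoorClosed}.
States satisfying EF EX ¬requested: {Moving, Ground, DoorOpen, DoorClosed}.
Some path from Moving reaches a state where EX ¬requested holds.
Moving ∈ Sat(EF EX ¬requested).

Satisfied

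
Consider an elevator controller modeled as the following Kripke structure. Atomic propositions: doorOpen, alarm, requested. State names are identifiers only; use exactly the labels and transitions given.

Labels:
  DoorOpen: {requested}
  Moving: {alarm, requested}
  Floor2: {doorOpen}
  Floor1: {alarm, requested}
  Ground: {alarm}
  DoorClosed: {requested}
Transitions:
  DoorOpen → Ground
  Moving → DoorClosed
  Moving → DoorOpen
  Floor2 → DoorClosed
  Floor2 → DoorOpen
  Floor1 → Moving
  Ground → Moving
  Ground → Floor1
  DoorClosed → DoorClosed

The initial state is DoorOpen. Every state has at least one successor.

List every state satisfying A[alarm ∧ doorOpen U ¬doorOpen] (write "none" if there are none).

{DoorOpen, Moving, Floor1, Ground, DoorClosed}

States satisfying alarm ∧ doorOpen: ∅.
States satisfying ¬doorOpen: {DoorOpen, Moving, Floor1, Ground, DoorClosed}.
States satisfying A[alarm ∧ doorOpen U ¬doorOpen]: {DoorOpen, Moving, Floor1, Ground, DoorClosed}.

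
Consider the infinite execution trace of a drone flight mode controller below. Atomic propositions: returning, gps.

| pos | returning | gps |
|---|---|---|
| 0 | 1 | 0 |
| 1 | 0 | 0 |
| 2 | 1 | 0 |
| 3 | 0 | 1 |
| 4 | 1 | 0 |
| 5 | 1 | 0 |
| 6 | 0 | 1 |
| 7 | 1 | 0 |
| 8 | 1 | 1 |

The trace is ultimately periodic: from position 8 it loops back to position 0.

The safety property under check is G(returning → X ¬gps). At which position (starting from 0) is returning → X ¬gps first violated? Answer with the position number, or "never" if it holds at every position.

Check returning → X ¬gps at each position in order: 0 ✓, 1 ✓.
At position 2 the labels are {returning} and the next position 3 has {gps}, so returning → X ¬gps is false there. This is the first violation.

2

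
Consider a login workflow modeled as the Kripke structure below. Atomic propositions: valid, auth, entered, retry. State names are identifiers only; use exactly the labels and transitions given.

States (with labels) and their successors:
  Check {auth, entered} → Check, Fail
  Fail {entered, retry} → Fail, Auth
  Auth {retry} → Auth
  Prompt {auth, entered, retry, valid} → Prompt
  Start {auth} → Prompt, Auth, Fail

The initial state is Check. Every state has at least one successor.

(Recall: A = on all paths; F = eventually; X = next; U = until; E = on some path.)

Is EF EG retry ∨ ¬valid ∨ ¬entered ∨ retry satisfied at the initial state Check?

Satisfied

States satisfying EG retry: {Fail, Auth, Prompt}.
States satisfying EF EG retry: {Check, Fail, Auth, Prompt, Start}.
States satisfying ¬valid: {Check, Fail, Auth, Start}.
States satisfying ¬entered: {Auth, Start}.
States satisfying ¬entered ∨ retry: {Fail, Auth, Prompt, Start}.
States satisfying ¬valid ∨ ¬entered ∨ retry: {Check, Fail, Auth, Prompt, Start}.
States satisfying EF EG retry ∨ ¬valid ∨ ¬entered ∨ retry: {Check, Fail, Auth, Prompt, Start}.
Check ∈ Sat(EF EG retry ∨ ¬valid ∨ ¬entered ∨ retry).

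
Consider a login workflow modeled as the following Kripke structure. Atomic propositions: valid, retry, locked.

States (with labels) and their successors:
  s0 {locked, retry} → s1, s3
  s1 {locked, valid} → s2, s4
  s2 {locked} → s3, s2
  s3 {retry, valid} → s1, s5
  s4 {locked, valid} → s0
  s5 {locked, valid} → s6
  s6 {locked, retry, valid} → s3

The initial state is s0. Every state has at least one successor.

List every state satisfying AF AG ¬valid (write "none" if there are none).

States satisfying AG ¬valid: ∅.
States satisfying AF AG ¬valid: ∅.

none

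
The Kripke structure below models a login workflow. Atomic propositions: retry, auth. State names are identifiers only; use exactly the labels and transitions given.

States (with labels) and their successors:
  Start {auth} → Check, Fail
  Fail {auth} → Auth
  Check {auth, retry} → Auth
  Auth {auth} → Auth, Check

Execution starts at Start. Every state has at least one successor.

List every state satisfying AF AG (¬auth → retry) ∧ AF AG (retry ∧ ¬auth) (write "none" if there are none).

States satisfying AG (¬auth → retry): {Start, Fail, Check, Auth}.
States satisfying AF AG (¬auth → retry): {Start, Fail, Check, Auth}.
States satisfying AG (retry ∧ ¬auth): ∅.
States satisfying AF AG (retry ∧ ¬auth): ∅.
States satisfying AF AG (¬auth → retry) ∧ AF AG (retry ∧ ¬auth): ∅.

none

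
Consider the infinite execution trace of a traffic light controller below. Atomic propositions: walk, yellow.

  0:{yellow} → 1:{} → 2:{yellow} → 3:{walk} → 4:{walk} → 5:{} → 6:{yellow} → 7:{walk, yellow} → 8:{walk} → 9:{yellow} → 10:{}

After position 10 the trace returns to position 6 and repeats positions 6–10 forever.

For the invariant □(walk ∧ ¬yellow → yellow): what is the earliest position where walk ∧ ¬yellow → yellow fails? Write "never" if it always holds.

3

Check walk ∧ ¬yellow → yellow at each position in order: 0 ✓, 1 ✓, 2 ✓.
At position 3 the labels are {walk}, so walk ∧ ¬yellow → yellow is false there. This is the first violation.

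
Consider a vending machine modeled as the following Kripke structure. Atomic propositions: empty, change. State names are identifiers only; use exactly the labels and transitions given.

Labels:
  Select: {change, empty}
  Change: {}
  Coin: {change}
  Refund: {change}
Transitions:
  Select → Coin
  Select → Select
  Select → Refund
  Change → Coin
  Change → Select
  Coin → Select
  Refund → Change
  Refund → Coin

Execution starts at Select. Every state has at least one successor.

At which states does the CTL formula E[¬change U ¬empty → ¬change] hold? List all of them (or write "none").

{Select, Change}

States satisfying ¬change: {Change}.
States satisfying ¬empty → ¬change: {Select, Change}.
States satisfying E[¬change U ¬empty → ¬change]: {Select, Change}.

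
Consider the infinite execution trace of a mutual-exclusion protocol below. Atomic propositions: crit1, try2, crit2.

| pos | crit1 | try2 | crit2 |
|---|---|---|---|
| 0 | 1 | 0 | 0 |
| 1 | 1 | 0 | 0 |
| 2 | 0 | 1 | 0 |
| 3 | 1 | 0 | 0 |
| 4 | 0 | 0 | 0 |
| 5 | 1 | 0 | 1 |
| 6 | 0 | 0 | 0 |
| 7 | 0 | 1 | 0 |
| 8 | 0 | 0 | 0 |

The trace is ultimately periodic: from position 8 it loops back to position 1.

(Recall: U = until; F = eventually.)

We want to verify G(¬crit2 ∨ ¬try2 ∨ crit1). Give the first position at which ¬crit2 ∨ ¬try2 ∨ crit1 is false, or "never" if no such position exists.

never

¬crit2 ∨ ¬try2 ∨ crit1 holds at every position 0..8, and those are all the positions the trace ever visits, so the invariant G(¬crit2 ∨ ¬try2 ∨ crit1) is never violated.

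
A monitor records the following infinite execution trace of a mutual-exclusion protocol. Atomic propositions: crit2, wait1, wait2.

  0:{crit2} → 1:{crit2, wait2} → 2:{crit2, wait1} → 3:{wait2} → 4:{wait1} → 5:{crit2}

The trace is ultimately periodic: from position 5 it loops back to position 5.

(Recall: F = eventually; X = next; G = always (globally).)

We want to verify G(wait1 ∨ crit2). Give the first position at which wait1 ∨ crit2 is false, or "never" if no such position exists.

Check wait1 ∨ crit2 at each position in order: 0 ✓, 1 ✓, 2 ✓.
At position 3 the labels are {wait2}, so wait1 ∨ crit2 is false there. This is the first violation.

3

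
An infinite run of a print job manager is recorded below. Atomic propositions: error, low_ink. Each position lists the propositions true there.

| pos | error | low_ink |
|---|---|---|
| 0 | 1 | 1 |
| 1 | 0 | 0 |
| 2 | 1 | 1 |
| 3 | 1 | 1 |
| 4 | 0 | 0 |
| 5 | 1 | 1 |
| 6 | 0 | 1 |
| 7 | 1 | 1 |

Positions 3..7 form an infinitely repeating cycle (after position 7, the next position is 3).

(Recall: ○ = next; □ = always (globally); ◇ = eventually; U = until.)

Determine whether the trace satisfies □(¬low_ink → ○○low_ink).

Satisfied

¬low_ink → ○○low_ink holds at every position 0..7, and those are all positions ever visited, so □(¬low_ink → ○○low_ink) holds.
Positions where ¬low_ink holds: 1, 4.
Check ○○low_ink at each: 1→ok, 4→ok.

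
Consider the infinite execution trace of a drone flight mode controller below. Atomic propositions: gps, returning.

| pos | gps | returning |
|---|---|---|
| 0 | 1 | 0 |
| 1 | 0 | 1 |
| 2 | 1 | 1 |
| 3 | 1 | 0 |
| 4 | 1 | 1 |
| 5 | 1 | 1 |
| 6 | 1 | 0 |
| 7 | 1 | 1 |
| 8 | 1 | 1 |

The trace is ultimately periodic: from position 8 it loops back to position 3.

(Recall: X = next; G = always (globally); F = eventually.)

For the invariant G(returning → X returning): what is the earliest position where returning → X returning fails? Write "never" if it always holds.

Check returning → X returning at each position in order: 0 ✓, 1 ✓.
At position 2 the labels are {gps, returning} and the next position 3 has {gps}, so returning → X returning is false there. This is the first violation.

2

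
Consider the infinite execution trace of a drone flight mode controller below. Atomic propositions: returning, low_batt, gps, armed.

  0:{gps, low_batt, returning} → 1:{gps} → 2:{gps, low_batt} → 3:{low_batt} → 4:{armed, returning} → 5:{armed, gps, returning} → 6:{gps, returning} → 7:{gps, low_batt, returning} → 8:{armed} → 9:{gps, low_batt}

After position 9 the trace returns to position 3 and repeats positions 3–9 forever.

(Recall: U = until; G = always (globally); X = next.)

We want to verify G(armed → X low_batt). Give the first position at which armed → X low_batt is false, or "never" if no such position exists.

4

Check armed → X low_batt at each position in order: 0 ✓, 1 ✓, 2 ✓, 3 ✓.
At position 4 the labels are {armed, returning} and the next position 5 has {armed, gps, returning}, so armed → X low_batt is false there. This is the first violation.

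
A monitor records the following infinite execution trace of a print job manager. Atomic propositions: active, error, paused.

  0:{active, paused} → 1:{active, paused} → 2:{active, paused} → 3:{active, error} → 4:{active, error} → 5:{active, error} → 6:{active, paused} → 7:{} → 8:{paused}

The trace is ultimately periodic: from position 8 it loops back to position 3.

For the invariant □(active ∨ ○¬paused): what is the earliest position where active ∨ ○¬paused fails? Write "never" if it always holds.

Check active ∨ ○¬paused at each position in order: 0 ✓, 1 ✓, 2 ✓, 3 ✓, 4 ✓, 5 ✓, 6 ✓.
At position 7 the labels are {} and the next position 8 has {paused}, so active ∨ ○¬paused is false there. This is the first violation.

7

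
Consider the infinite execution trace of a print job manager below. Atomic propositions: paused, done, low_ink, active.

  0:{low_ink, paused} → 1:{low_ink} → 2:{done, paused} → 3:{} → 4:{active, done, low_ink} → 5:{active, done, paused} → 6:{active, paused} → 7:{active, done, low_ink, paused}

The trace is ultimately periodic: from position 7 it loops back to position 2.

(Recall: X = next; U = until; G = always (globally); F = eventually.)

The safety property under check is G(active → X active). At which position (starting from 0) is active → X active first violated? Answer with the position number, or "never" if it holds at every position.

Check active → X active at each position in order: 0 ✓, 1 ✓, 2 ✓, 3 ✓, 4 ✓, 5 ✓, 6 ✓.
At position 7 the labels are {active, done, low_ink, paused} and the next position 2 has {done, paused}, so active → X active is false there. This is the first violation.

7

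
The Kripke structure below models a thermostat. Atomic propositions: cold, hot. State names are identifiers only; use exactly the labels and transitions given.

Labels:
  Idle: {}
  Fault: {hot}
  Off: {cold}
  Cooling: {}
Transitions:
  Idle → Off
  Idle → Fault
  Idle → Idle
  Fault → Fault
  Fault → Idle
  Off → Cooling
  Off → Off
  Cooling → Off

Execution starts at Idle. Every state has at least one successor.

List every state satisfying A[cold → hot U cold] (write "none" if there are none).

States satisfying cold → hot: {Idle, Fault, Cooling}.
States satisfying cold: {Off}.
States satisfying A[cold → hot U cold]: {Off, Cooling}.

{Off, Cooling}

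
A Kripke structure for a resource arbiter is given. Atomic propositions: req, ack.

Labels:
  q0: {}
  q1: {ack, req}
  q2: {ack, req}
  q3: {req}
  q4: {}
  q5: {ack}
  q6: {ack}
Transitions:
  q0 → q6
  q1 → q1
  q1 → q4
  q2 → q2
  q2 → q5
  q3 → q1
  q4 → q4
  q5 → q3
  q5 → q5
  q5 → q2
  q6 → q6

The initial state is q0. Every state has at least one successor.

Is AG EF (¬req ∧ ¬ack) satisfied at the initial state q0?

States satisfying EF (¬req ∧ ¬ack): {q0, q1, q2, q3, q4, q5}.
States satisfying AG EF (¬req ∧ ¬ack): {q1, q2, q3, q4, q5}.
q6 is reachable from q0 and violates EF (¬req ∧ ¬ack), so AG fails at q0.
q0 ∉ Sat(AG EF (¬req ∧ ¬ack)).

Violated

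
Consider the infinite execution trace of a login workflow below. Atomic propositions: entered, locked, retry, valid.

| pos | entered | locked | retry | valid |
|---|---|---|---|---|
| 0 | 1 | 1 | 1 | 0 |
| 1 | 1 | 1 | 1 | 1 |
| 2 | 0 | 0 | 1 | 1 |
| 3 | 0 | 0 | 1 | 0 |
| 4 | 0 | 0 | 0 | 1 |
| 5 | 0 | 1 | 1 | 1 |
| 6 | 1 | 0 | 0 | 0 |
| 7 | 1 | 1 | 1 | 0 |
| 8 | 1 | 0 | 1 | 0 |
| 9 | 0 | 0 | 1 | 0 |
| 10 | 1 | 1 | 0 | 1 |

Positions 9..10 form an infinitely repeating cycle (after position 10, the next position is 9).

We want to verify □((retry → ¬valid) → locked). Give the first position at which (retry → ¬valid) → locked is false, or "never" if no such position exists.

Check (retry → ¬valid) → locked at each position in order: 0 ✓, 1 ✓, 2 ✓.
At position 3 the labels are {retry}, so (retry → ¬valid) → locked is false there. This is the first violation.

3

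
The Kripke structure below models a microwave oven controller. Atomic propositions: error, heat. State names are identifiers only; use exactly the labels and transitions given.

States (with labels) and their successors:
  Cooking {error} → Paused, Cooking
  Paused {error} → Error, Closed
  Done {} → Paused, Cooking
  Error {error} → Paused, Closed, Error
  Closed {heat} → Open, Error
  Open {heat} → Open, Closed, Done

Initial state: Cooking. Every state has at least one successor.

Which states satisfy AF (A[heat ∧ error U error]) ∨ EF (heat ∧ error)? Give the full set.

States satisfying A[heat ∧ error U error]: {Cooking, Paused, Error}.
States satisfying AF (A[heat ∧ error U error]): {Cooking, Paused, Done, Error}.
States satisfying heat ∧ error: ∅.
States satisfying EF (heat ∧ error): ∅.
States satisfying AF (A[heat ∧ error U error]) ∨ EF (heat ∧ error): {Cooking, Paused, Done, Error}.

{Cooking, Paused, Done, Error}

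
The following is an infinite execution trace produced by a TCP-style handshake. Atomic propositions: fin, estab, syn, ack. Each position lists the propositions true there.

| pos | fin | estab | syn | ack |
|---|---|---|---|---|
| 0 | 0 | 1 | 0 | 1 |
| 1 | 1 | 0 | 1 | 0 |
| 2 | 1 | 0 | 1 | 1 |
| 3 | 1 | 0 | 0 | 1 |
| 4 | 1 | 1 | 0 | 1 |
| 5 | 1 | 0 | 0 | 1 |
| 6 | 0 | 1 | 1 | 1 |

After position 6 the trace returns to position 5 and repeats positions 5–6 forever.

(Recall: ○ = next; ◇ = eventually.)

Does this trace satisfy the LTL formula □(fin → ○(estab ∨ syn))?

Does not hold

fin → ○(estab ∨ syn) must hold at every position from 0 onward. It fails at position 2, so □(fin → ○(estab ∨ syn)) is false.
Positions where fin holds: 1, 2, 3, 4, 5.
Check ○(estab ∨ syn) at each: 1→ok, 2→fails, 3→ok, 4→fails, 5→ok.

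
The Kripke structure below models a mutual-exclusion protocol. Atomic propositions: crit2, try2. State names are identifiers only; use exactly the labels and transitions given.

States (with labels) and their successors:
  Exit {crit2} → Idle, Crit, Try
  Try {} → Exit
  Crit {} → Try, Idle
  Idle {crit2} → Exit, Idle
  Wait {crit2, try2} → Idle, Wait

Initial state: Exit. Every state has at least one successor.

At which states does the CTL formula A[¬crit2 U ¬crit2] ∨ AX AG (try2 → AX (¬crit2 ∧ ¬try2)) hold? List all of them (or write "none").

{Exit, Try, Crit, Idle}

States satisfying ¬crit2: {Try, Crit}.
States satisfying A[¬crit2 U ¬crit2]: {Try, Crit}.
States satisfying AG (try2 → AX (¬crit2 ∧ ¬try2)): {Exit, Try, Crit, Idle}.
States satisfying AX AG (try2 → AX (¬crit2 ∧ ¬try2)): {Exit, Try, Crit, Idle}.
States satisfying A[¬crit2 U ¬crit2] ∨ AX AG (try2 → AX (¬crit2 ∧ ¬try2)): {Exit, Try, Crit, Idle}.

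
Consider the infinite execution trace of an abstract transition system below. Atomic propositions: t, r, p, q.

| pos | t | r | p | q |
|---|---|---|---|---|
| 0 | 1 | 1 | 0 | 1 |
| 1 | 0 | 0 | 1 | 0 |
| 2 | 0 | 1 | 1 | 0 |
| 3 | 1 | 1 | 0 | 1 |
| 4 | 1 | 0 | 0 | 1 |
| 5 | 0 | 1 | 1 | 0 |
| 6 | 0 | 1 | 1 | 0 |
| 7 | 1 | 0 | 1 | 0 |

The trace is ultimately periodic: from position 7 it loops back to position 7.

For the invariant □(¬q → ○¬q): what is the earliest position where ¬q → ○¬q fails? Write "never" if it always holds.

Check ¬q → ○¬q at each position in order: 0 ✓, 1 ✓.
At position 2 the labels are {p, r} and the next position 3 has {q, r, t}, so ¬q → ○¬q is false there. This is the first violation.

2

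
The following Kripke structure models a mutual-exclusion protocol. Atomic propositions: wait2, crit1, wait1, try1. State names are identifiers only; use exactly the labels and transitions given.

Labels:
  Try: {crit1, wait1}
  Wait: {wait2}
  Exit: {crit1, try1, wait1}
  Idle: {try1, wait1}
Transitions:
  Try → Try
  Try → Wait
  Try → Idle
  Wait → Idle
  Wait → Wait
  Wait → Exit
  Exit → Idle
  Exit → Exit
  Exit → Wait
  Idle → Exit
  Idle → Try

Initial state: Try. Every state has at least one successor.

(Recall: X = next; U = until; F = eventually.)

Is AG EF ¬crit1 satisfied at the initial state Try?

States satisfying EF ¬crit1: {Try, Wait, Exit, Idle}.
States satisfying AG EF ¬crit1: {Try, Wait, Exit, Idle}.
Every state reachable from Try satisfies EF ¬crit1.
Try ∈ Sat(AG EF ¬crit1).

Yes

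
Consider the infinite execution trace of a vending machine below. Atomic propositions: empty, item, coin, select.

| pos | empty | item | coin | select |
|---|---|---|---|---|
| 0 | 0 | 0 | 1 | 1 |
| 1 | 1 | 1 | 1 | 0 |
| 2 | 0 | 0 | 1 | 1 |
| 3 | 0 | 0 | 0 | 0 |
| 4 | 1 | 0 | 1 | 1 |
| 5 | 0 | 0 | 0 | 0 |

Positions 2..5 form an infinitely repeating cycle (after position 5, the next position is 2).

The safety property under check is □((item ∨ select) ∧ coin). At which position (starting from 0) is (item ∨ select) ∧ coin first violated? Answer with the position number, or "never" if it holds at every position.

3

Check (item ∨ select) ∧ coin at each position in order: 0 ✓, 1 ✓, 2 ✓.
At position 3 the labels are {}, so (item ∨ select) ∧ coin is false there. This is the first violation.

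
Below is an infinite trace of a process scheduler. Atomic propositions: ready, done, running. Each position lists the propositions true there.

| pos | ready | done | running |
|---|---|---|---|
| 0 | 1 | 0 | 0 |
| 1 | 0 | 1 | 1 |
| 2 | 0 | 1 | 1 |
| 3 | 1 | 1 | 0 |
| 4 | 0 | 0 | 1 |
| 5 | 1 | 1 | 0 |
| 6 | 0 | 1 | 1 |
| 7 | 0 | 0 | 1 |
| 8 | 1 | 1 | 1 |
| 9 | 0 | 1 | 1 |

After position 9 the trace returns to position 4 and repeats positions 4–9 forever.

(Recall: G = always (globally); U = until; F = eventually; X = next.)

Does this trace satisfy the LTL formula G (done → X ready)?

done → X ready must hold at every position from 0 onward. It fails at position 1, so G (done → X ready) is false.
Positions where done holds: 1, 2, 3, 5, 6, 8, 9.
Check X ready at each: 1→fails, 2→ok, 3→fails, 5→fails, 6→fails, 8→fails, 9→fails.

Does not hold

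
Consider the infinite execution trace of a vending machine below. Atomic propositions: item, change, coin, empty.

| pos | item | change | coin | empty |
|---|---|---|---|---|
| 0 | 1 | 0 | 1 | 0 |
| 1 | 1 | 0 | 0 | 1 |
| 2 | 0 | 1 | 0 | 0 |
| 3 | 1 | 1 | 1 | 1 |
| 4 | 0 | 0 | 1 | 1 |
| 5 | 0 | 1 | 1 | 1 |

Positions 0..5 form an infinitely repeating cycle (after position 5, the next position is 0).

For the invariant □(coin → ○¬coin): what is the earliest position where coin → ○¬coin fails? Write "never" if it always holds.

Check coin → ○¬coin at each position in order: 0 ✓, 1 ✓, 2 ✓.
At position 3 the labels are {change, coin, empty, item} and the next position 4 has {coin, empty}, so coin → ○¬coin is false there. This is the first violation.

3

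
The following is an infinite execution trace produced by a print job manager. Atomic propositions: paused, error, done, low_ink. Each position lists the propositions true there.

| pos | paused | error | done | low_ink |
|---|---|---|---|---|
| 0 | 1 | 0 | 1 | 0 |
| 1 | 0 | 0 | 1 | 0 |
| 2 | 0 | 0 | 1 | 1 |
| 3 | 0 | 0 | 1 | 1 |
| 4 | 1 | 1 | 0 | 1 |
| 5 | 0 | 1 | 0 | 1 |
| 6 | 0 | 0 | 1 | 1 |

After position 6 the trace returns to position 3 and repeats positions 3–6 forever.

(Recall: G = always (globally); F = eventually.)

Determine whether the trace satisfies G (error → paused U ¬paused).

Holds

error → paused U ¬paused holds at every position 0..6, and those are all positions ever visited, so G (error → paused U ¬paused) holds.
Positions where error holds: 4, 5.
Check paused U ¬paused at each: 4→ok, 5→ok.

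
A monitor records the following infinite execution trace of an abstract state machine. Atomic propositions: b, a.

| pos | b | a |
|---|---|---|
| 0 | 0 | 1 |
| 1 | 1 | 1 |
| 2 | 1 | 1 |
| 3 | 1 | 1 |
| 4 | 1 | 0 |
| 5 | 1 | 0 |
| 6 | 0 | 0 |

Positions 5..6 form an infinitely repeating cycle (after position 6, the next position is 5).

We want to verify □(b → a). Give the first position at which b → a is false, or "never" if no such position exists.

Check b → a at each position in order: 0 ✓, 1 ✓, 2 ✓, 3 ✓.
At position 4 the labels are {b}, so b → a is false there. This is the first violation.

4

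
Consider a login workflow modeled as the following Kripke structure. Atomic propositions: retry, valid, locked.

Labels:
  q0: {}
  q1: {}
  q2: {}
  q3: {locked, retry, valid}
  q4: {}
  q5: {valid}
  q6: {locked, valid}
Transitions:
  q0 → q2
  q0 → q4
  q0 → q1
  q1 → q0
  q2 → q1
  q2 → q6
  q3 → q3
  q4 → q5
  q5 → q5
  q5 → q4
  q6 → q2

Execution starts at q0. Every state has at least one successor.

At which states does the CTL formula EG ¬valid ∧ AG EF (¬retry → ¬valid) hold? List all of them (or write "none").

{q0, q1, q2}

States satisfying ¬valid: {q0, q1, q2, q4}.
States satisfying EG ¬valid: {q0, q1, q2}.
States satisfying EF (¬retry → ¬valid): {q0, q1, q2, q3, q4, q5, q6}.
States satisfying AG EF (¬retry → ¬valid): {q0, q1, q2, q3, q4, q5, q6}.
States satisfying EG ¬valid ∧ AG EF (¬retry → ¬valid): {q0, q1, q2}.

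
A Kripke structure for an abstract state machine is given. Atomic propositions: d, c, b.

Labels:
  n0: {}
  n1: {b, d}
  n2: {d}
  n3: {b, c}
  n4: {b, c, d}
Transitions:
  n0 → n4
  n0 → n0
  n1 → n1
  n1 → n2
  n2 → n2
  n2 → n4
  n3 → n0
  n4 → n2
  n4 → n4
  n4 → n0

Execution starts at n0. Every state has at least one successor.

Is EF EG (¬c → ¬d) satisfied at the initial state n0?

Satisfied

States satisfying EG (¬c → ¬d): {n0, n3, n4}.
States satisfying EF EG (¬c → ¬d): {n0, n1, n2, n3, n4}.
Some path from n0 reaches a state where EG (¬c → ¬d) holds.
n0 ∈ Sat(EF EG (¬c → ¬d)).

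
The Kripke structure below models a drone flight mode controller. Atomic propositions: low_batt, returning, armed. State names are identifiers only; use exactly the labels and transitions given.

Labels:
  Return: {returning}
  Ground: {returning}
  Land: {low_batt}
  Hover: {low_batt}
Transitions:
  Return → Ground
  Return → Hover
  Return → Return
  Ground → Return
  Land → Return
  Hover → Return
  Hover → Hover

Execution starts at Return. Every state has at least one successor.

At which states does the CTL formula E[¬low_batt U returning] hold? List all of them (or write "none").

{Return, Ground}

States satisfying ¬low_batt: {Return, Ground}.
States satisfying returning: {Return, Ground}.
States satisfying E[¬low_batt U returning]: {Return, Ground}.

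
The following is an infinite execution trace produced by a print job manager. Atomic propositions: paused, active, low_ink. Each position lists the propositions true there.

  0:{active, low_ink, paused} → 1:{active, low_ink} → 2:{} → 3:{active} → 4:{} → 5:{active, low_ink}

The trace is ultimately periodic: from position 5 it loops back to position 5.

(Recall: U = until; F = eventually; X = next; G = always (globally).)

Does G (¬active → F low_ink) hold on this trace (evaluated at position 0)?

Yes

¬active → F low_ink holds at every position 0..5, and those are all positions ever visited, so G (¬active → F low_ink) holds.
Positions where ¬active holds: 2, 4.
Check F low_ink at each: 2→ok, 4→ok.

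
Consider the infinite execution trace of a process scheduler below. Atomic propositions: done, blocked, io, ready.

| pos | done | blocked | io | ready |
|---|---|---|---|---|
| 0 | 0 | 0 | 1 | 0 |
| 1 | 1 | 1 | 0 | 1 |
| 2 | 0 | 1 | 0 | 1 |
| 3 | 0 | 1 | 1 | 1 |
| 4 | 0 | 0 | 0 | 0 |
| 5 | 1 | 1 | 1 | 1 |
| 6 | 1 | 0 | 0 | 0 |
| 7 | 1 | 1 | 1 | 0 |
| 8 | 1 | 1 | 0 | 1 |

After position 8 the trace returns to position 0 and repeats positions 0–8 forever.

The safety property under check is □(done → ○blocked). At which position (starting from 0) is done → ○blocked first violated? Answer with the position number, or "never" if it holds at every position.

Check done → ○blocked at each position in order: 0 ✓, 1 ✓, 2 ✓, 3 ✓, 4 ✓.
At position 5 the labels are {blocked, done, io, ready} and the next position 6 has {done}, so done → ○blocked is false there. This is the first violation.

5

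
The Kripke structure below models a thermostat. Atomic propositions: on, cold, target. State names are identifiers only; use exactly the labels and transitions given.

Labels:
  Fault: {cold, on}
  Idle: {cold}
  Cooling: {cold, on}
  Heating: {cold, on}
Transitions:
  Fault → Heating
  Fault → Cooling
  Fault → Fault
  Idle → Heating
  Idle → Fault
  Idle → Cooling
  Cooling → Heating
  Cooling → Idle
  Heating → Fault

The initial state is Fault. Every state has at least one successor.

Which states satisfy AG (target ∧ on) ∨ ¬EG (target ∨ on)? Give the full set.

States satisfying target ∧ on: ∅.
States satisfying AG (target ∧ on): ∅.
States satisfying target ∨ on: {Fault, Cooling, Heating}.
States satisfying EG (target ∨ on): {Fault, Cooling, Heating}.
States satisfying ¬EG (target ∨ on): {Idle}.
States satisfying AG (target ∧ on) ∨ ¬EG (target ∨ on): {Idle}.

{Idle}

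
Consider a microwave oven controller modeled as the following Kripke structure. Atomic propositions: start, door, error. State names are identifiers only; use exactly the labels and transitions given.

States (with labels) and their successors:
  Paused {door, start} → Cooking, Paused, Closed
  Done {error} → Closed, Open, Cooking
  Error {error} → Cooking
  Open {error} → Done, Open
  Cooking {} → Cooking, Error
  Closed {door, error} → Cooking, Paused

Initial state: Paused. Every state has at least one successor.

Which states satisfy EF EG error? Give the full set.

States satisfying EG error: {Done, Open}.
States satisfying EF EG error: {Done, Open}.

{Done, Open}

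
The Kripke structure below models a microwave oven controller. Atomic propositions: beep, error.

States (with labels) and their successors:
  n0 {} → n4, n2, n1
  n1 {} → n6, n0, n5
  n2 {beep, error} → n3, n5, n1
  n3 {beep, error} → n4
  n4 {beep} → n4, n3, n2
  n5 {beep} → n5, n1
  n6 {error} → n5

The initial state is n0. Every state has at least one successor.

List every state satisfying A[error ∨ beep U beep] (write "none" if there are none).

{n2, n3, n4, n5, n6}

States satisfying error ∨ beep: {n2, n3, n4, n5, n6}.
States satisfying beep: {n2, n3, n4, n5}.
States satisfying A[error ∨ beep U beep]: {n2, n3, n4, n5, n6}.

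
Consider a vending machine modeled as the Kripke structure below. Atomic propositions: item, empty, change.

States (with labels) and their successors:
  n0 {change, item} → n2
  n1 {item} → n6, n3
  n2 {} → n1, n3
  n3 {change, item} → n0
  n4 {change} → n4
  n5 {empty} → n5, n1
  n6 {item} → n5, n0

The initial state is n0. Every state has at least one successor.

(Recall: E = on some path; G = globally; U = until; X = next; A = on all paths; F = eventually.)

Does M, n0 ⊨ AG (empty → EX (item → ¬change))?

States satisfying empty → EX (item → ¬change): {n0, n1, n2, n3, n4, n5, n6}.
States satisfying AG (empty → EX (item → ¬change)): {n0, n1, n2, n3, n4, n5, n6}.
Every state reachable from n0 satisfies empty → EX (item → ¬change).
n0 ∈ Sat(AG (empty → EX (item → ¬change))).

Satisfied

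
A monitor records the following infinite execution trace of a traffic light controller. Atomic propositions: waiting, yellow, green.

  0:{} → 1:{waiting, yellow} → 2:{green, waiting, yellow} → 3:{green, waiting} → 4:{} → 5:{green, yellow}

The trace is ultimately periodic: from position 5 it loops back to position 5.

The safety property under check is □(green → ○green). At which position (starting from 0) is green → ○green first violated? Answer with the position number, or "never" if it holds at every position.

3

Check green → ○green at each position in order: 0 ✓, 1 ✓, 2 ✓.
At position 3 the labels are {green, waiting} and the next position 4 has {}, so green → ○green is false there. This is the first violation.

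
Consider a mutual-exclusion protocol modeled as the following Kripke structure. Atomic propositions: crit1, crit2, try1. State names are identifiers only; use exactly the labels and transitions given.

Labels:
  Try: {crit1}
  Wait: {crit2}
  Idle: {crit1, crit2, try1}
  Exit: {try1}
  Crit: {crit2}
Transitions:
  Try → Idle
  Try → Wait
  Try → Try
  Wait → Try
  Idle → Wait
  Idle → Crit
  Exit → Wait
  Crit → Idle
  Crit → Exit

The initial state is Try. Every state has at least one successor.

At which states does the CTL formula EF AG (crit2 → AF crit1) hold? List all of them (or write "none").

States satisfying AG (crit2 → AF crit1): {Try, Wait, Idle, Exit, Crit}.
States satisfying EF AG (crit2 → AF crit1): {Try, Wait, Idle, Exit, Crit}.

{Try, Wait, Idle, Exit, Crit}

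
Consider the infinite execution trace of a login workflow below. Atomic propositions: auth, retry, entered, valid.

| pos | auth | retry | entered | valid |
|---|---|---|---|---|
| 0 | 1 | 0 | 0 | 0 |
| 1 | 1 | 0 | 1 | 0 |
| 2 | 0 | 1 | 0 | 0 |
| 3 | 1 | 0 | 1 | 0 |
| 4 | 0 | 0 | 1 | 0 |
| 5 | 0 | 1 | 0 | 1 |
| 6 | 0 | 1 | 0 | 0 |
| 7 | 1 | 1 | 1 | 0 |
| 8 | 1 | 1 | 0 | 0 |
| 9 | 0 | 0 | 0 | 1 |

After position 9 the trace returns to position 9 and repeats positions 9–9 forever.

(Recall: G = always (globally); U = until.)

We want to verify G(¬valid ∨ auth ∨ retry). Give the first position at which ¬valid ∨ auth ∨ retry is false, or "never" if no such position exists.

Check ¬valid ∨ auth ∨ retry at each position in order: 0 ✓, 1 ✓, 2 ✓, 3 ✓, 4 ✓, 5 ✓, 6 ✓, 7 ✓, 8 ✓.
At position 9 the labels are {valid}, so ¬valid ∨ auth ∨ retry is false there. This is the first violation.

9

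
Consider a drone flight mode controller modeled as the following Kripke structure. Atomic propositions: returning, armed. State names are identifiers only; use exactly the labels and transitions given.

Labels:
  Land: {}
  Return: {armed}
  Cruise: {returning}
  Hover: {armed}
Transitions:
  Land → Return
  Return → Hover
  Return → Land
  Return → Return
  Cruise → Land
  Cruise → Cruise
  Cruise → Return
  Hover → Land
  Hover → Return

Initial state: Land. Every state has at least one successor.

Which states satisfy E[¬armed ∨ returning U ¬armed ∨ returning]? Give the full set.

States satisfying ¬armed ∨ returning: {Land, Cruise}.
States satisfying E[¬armed ∨ returning U ¬armed ∨ returning]: {Land, Cruise}.

{Land, Cruise}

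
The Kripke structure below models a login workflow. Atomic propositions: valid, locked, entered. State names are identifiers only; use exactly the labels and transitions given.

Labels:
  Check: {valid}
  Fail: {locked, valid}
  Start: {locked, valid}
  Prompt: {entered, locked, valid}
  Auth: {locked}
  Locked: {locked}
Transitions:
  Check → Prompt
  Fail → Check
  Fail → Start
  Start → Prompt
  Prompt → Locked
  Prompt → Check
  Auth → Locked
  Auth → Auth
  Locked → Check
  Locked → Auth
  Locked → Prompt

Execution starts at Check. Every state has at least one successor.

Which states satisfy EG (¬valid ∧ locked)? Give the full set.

States satisfying ¬valid ∧ locked: {Auth, Locked}.
States satisfying EG (¬valid ∧ locked): {Auth, Locked}.

{Auth, Locked}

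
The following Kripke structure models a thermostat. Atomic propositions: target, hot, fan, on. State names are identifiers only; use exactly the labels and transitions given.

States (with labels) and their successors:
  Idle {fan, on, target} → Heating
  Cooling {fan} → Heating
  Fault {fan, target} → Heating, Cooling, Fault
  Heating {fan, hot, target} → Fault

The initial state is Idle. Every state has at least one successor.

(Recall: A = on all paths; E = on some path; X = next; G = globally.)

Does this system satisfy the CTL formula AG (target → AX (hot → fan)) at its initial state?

States satisfying target → AX (hot → fan): {Idle, Cooling, Fault, Heating}.
States satisfying AG (target → AX (hot → fan)): {Idle, Cooling, Fault, Heating}.
Every state reachable from Idle satisfies target → AX (hot → fan).
Idle ∈ Sat(AG (target → AX (hot → fan))).

Holds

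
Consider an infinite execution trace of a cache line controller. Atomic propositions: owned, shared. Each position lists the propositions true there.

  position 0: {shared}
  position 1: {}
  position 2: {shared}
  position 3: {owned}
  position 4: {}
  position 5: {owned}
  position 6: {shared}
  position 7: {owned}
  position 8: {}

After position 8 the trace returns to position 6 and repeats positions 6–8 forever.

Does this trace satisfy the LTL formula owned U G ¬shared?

Does not hold

Walking from position 0: at position 0, G ¬shared has not yet held and owned fails, so owned U G ¬shared is false.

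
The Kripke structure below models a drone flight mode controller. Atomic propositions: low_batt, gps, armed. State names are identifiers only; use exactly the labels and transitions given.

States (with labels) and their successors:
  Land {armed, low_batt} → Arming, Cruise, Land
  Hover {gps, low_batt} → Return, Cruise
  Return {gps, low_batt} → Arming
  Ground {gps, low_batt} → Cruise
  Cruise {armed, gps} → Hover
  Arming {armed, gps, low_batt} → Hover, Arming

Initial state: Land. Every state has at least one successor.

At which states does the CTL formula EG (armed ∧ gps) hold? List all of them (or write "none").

States satisfying armed ∧ gps: {Cruise, Arming}.
States satisfying EG (armed ∧ gps): {Arming}.

{Arming}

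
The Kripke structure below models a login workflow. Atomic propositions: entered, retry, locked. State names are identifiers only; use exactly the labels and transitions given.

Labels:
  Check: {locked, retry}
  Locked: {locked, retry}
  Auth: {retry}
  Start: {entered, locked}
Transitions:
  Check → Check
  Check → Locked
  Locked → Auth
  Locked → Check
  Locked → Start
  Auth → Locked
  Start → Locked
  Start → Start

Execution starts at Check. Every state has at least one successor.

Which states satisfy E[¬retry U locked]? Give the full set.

States satisfying ¬retry: {Start}.
States satisfying locked: {Check, Locked, Start}.
States satisfying E[¬retry U locked]: {Check, Locked, Start}.

{Check, Locked, Start}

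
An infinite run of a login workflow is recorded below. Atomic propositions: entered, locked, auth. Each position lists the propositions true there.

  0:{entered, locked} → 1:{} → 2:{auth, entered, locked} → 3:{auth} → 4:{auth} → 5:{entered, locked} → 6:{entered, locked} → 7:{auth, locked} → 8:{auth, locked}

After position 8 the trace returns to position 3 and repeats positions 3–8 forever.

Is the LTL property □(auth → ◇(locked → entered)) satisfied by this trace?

Satisfied

auth → ◇(locked → entered) holds at every position 0..8, and those are all positions ever visited, so □(auth → ◇(locked → entered)) holds.
Positions where auth holds: 2, 3, 4, 7, 8.
Check ◇(locked → entered) at each: 2→ok, 3→ok, 4→ok, 7→ok, 8→ok.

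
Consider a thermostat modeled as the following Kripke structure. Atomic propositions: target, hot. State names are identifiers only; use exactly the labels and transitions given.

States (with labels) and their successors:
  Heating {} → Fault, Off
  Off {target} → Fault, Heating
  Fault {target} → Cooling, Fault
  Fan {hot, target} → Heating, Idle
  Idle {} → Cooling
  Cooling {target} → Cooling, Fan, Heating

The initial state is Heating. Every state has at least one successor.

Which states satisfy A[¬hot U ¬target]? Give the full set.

{Heating, Idle}

States satisfying ¬hot: {Heating, Off, Fault, Idle, Cooling}.
States satisfying ¬target: {Heating, Idle}.
States satisfying A[¬hot U ¬target]: {Heating, Idle}.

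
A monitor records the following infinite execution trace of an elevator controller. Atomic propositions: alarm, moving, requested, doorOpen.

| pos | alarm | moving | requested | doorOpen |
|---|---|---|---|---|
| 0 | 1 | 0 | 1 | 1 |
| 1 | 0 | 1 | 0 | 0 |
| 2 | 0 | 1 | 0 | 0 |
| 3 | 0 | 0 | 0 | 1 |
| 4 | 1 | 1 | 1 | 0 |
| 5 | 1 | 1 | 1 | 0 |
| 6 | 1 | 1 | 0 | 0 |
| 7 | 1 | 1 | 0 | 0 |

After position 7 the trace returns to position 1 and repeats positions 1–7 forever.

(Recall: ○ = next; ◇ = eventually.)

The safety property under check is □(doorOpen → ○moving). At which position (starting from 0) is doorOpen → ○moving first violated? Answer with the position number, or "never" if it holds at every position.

doorOpen → ○moving holds at every position 0..7, and those are all the positions the trace ever visits, so the invariant □(doorOpen → ○moving) is never violated.

never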